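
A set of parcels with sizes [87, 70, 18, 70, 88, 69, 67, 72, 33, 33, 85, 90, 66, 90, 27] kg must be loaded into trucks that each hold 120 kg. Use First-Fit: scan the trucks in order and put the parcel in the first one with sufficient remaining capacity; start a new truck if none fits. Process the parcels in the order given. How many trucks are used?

11 trucks

87 kg → truck 1 (remaining 33 kg)
70 kg → truck 2 (remaining 50 kg)
18 kg → truck 1 (remaining 15 kg)
70 kg → truck 3 (remaining 50 kg)
88 kg → truck 4 (remaining 32 kg)
69 kg → truck 5 (remaining 51 kg)
67 kg → truck 6 (remaining 53 kg)
72 kg → truck 7 (remaining 48 kg)
33 kg → truck 2 (remaining 17 kg)
33 kg → truck 3 (remaining 17 kg)
85 kg → truck 8 (remaining 35 kg)
90 kg → truck 9 (remaining 30 kg)
66 kg → truck 10 (remaining 54 kg)
90 kg → truck 11 (remaining 30 kg)
27 kg → truck 4 (remaining 5 kg)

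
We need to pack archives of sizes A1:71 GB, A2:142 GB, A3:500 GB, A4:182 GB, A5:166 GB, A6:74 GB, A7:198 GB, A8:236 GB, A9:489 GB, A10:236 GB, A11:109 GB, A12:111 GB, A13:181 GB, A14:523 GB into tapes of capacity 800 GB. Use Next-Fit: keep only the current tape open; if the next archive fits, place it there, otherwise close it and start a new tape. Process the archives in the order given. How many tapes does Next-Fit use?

5 tapes

tape 1: place A1 (71 GB), 729 GB left
tape 1: place A2 (142 GB), 587 GB left
tape 1: place A3 (500 GB), 87 GB left
tape 2: place A4 (182 GB), 618 GB left
tape 2: place A5 (166 GB), 452 GB left
tape 2: place A6 (74 GB), 378 GB left
tape 2: place A7 (198 GB), 180 GB left
tape 3: place A8 (236 GB), 564 GB left
tape 3: place A9 (489 GB), 75 GB left
tape 4: place A10 (236 GB), 564 GB left
tape 4: place A11 (109 GB), 455 GB left
tape 4: place A12 (111 GB), 344 GB left
tape 4: place A13 (181 GB), 163 GB left
tape 5: place A14 (523 GB), 277 GB left
Final tapes: [71,142,500] [182,166,74,198] [236,489] [236,109,111,181] [523].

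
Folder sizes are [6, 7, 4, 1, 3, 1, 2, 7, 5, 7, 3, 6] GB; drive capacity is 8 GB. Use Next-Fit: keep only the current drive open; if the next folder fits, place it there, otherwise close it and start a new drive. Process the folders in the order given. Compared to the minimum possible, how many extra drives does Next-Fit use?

Next-Fit: [6] [7] [4,1,3] [1,2] [7] [5] [7] [3] [6] → 9 drives.
Total size 52 GB; any packing needs at least ⌈52/8⌉ = 7 drives.
An optimal packing achieves that bound: [7,1] [7,1] [7] [6,2] [6] [5,3] [4,3] → 7 drives.
Excess: 9 − 7 = 2.

2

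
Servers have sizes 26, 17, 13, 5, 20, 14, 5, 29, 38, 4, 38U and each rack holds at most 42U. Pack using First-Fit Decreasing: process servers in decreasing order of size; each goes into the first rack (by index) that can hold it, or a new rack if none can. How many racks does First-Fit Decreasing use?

6

Sorted descending: 38, 38, 29, 26, 20, 17, 14, 13, 5, 5, 4.
rack 1: place 38U, 4U left
rack 2: place 38U, 4U left
rack 3: place 29U, 13U left
rack 4: place 26U, 16U left
rack 5: place 20U, 22U left
rack 5: place 17U, 5U left
rack 4: place 14U, 2U left
rack 3: place 13U, 0U left
rack 5: place 5U, 0U left
rack 6: place 5U, 37U left
rack 1: place 4U, 0U left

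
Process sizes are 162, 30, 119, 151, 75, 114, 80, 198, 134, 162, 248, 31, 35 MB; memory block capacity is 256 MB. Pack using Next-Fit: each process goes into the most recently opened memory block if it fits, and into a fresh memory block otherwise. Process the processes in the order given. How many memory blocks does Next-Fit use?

9

memory block 1: place 162 MB, 94 MB left
memory block 1: place 30 MB, 64 MB left
memory block 2: place 119 MB, 137 MB left
memory block 3: place 151 MB, 105 MB left
memory block 3: place 75 MB, 30 MB left
memory block 4: place 114 MB, 142 MB left
memory block 4: place 80 MB, 62 MB left
memory block 5: place 198 MB, 58 MB left
memory block 6: place 134 MB, 122 MB left
memory block 7: place 162 MB, 94 MB left
memory block 8: place 248 MB, 8 MB left
memory block 9: place 31 MB, 225 MB left
memory block 9: place 35 MB, 190 MB left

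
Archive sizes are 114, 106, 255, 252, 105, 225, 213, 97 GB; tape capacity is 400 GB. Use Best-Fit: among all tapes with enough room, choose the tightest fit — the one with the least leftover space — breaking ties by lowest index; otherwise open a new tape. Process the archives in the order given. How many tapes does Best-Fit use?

Put 114 GB in tape 1; 286 GB remain.
Put 106 GB in tape 1; 180 GB remain.
Put 255 GB in tape 2; 145 GB remain.
Put 252 GB in tape 3; 148 GB remain.
Put 105 GB in tape 2; 40 GB remain.
Put 225 GB in tape 4; 175 GB remain.
Put 213 GB in tape 5; 187 GB remain.
Put 97 GB in tape 3; 51 GB remain.

5 tapes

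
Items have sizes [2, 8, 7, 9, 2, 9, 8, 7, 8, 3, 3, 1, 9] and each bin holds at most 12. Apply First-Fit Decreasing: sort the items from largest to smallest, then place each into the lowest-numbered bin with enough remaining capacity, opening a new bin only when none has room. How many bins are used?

8 bins

Sorted descending: 9, 9, 9, 8, 8, 8, 7, 7, 3, 3, 2, 2, 1.
Put 9 in bin 1; 3 remain.
Put 9 in bin 2; 3 remain.
Put 9 in bin 3; 3 remain.
Put 8 in bin 4; 4 remain.
Put 8 in bin 5; 4 remain.
Put 8 in bin 6; 4 remain.
Put 7 in bin 7; 5 remain.
Put 7 in bin 8; 5 remain.
Put 3 in bin 1; 0 remain.
Put 3 in bin 2; 0 remain.
Put 2 in bin 3; 1 remain.
Put 2 in bin 4; 2 remain.
Put 1 in bin 3; 0 remain.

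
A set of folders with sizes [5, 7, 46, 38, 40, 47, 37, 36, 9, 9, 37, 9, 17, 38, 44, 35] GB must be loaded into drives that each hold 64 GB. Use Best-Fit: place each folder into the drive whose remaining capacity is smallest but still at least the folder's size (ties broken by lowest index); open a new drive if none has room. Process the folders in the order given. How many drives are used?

5 GB → drive 1 (remaining 59 GB)
7 GB → drive 1 (remaining 52 GB)
46 GB → drive 1 (remaining 6 GB)
38 GB → drive 2 (remaining 26 GB)
40 GB → drive 3 (remaining 24 GB)
47 GB → drive 4 (remaining 17 GB)
37 GB → drive 5 (remaining 27 GB)
36 GB → drive 6 (remaining 28 GB)
9 GB → drive 4 (remaining 8 GB)
9 GB → drive 3 (remaining 15 GB)
37 GB → drive 7 (remaining 27 GB)
9 GB → drive 3 (remaining 6 GB)
17 GB → drive 2 (remaining 9 GB)
38 GB → drive 8 (remaining 26 GB)
44 GB → drive 9 (remaining 20 GB)
35 GB → drive 10 (remaining 29 GB)

10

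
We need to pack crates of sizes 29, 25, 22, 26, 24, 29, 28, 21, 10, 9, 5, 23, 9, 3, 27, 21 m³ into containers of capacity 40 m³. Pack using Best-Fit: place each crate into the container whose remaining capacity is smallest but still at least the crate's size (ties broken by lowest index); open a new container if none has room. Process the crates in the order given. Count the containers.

11 containers

container 1: place 29 m³, 11 m³ left
container 2: place 25 m³, 15 m³ left
container 3: place 22 m³, 18 m³ left
container 4: place 26 m³, 14 m³ left
container 5: place 24 m³, 16 m³ left
container 6: place 29 m³, 11 m³ left
container 7: place 28 m³, 12 m³ left
container 8: place 21 m³, 19 m³ left
container 1: place 10 m³, 1 m³ left
container 6: place 9 m³, 2 m³ left
container 7: place 5 m³, 7 m³ left
container 9: place 23 m³, 17 m³ left
container 4: place 9 m³, 5 m³ left
container 4: place 3 m³, 2 m³ left
container 10: place 27 m³, 13 m³ left
container 11: place 21 m³, 19 m³ left
Final containers: [29,10] [25] [22] [26,9,3] [24] [29,9] [28,5] [21] [23] [27] [21].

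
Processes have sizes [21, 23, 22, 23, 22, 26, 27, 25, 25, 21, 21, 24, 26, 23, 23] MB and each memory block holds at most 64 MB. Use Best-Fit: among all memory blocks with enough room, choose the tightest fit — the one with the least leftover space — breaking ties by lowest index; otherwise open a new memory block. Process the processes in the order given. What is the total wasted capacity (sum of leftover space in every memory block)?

160

memory block 1: place 21 MB, 43 MB left
memory block 1: place 23 MB, 20 MB left
memory block 2: place 22 MB, 42 MB left
memory block 2: place 23 MB, 19 MB left
memory block 3: place 22 MB, 42 MB left
memory block 3: place 26 MB, 16 MB left
memory block 4: place 27 MB, 37 MB left
memory block 4: place 25 MB, 12 MB left
memory block 5: place 25 MB, 39 MB left
memory block 5: place 21 MB, 18 MB left
memory block 6: place 21 MB, 43 MB left
memory block 6: place 24 MB, 19 MB left
memory block 7: place 26 MB, 38 MB left
memory block 7: place 23 MB, 15 MB left
memory block 8: place 23 MB, 41 MB left
8 memory blocks × 64 MB = 512 MB; used 352 MB; unused 160 MB.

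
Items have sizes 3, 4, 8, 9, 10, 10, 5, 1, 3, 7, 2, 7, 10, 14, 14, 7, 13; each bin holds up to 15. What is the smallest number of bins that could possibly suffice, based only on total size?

Total size = 3 + 4 + 8 + 9 + 10 + 10 + 5 + 1 + 3 + 7 + 2 + 7 + 10 + 14 + 14 + 7 + 13 = 127.
⌈127 / 15⌉ = 9.

9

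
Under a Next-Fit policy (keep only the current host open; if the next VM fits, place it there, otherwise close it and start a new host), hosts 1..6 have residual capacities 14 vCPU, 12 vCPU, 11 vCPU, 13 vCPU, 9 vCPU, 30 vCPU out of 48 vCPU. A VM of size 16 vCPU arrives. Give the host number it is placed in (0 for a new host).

6

Next-Fit only looks at host 6, which has 30 vCPU free.
16 vCPU fits there.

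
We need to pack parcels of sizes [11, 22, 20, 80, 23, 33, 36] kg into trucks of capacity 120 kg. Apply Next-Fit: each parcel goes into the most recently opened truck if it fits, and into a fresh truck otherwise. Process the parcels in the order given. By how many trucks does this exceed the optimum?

1

Next-Fit: [11,22,20] [80,23] [33,36] → 3 trucks.
Total size 225 kg; any packing needs at least ⌈225/120⌉ = 2 trucks.
An optimal packing achieves that bound: [80,36] [33,23,22,20,11] → 2 trucks.
Excess: 3 − 2 = 1.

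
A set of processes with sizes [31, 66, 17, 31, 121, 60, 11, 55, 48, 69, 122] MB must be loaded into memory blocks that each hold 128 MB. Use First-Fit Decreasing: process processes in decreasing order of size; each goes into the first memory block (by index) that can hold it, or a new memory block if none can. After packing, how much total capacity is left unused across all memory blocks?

137

Sorted descending: 122, 121, 69, 66, 60, 55, 48, 31, 31, 17, 11.
Put 122 MB in memory block 1; 6 MB remain.
Put 121 MB in memory block 2; 7 MB remain.
Put 69 MB in memory block 3; 59 MB remain.
Put 66 MB in memory block 4; 62 MB remain.
Put 60 MB in memory block 4; 2 MB remain.
Put 55 MB in memory block 3; 4 MB remain.
Put 48 MB in memory block 5; 80 MB remain.
Put 31 MB in memory block 5; 49 MB remain.
Put 31 MB in memory block 5; 18 MB remain.
Put 17 MB in memory block 5; 1 MB remain.
Put 11 MB in memory block 6; 117 MB remain.
6 memory blocks × 128 MB = 768 MB; used 631 MB; unused 137 MB.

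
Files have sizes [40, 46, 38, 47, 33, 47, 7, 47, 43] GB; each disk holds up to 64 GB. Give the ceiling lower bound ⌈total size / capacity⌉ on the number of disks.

6

Total size = 40 + 46 + 38 + 47 + 33 + 47 + 7 + 47 + 43 = 348 GB.
⌈348 / 64⌉ = 6.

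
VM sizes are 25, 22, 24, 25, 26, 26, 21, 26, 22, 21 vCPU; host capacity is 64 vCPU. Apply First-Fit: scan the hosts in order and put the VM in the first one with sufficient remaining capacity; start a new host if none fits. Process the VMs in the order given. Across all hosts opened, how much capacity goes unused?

82

host 1: place 25 vCPU, 39 vCPU left
host 1: place 22 vCPU, 17 vCPU left
host 2: place 24 vCPU, 40 vCPU left
host 2: place 25 vCPU, 15 vCPU left
host 3: place 26 vCPU, 38 vCPU left
host 3: place 26 vCPU, 12 vCPU left
host 4: place 21 vCPU, 43 vCPU left
host 4: place 26 vCPU, 17 vCPU left
host 5: place 22 vCPU, 42 vCPU left
host 5: place 21 vCPU, 21 vCPU left
5 hosts × 64 vCPU = 320 vCPU; used 238 vCPU; unused 82 vCPU.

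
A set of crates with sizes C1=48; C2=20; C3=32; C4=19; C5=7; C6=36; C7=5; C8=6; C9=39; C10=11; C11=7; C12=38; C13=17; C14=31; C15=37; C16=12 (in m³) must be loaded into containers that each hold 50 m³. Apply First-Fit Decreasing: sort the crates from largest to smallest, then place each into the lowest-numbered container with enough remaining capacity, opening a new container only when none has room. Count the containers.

8

Sorted descending: 48, 39, 38, 37, 36, 32, 31, 20, 19, 17, 12, 11, 7, 7, 6, 5.
48 m³ → container 1 (remaining 2 m³)
39 m³ → container 2 (remaining 11 m³)
38 m³ → container 3 (remaining 12 m³)
37 m³ → container 4 (remaining 13 m³)
36 m³ → container 5 (remaining 14 m³)
32 m³ → container 6 (remaining 18 m³)
31 m³ → container 7 (remaining 19 m³)
20 m³ → container 8 (remaining 30 m³)
19 m³ → container 7 (remaining 0 m³)
17 m³ → container 6 (remaining 1 m³)
12 m³ → container 3 (remaining 0 m³)
11 m³ → container 2 (remaining 0 m³)
7 m³ → container 4 (remaining 6 m³)
7 m³ → container 5 (remaining 7 m³)
6 m³ → container 4 (remaining 0 m³)
5 m³ → container 5 (remaining 2 m³)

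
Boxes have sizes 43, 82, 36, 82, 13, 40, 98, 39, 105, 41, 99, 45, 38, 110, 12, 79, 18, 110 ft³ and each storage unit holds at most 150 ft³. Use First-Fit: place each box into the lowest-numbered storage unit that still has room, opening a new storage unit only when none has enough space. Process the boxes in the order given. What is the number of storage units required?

9 storage units

43 ft³ → storage unit 1 (remaining 107 ft³)
82 ft³ → storage unit 1 (remaining 25 ft³)
36 ft³ → storage unit 2 (remaining 114 ft³)
82 ft³ → storage unit 2 (remaining 32 ft³)
13 ft³ → storage unit 1 (remaining 12 ft³)
40 ft³ → storage unit 3 (remaining 110 ft³)
98 ft³ → storage unit 3 (remaining 12 ft³)
39 ft³ → storage unit 4 (remaining 111 ft³)
105 ft³ → storage unit 4 (remaining 6 ft³)
41 ft³ → storage unit 5 (remaining 109 ft³)
99 ft³ → storage unit 5 (remaining 10 ft³)
45 ft³ → storage unit 6 (remaining 105 ft³)
38 ft³ → storage unit 6 (remaining 67 ft³)
110 ft³ → storage unit 7 (remaining 40 ft³)
12 ft³ → storage unit 1 (remaining 0 ft³)
79 ft³ → storage unit 8 (remaining 71 ft³)
18 ft³ → storage unit 2 (remaining 14 ft³)
110 ft³ → storage unit 9 (remaining 40 ft³)
Final storage units: [43,82,13,12] [36,82,18] [40,98] [39,105] [41,99] [45,38] [110] [79] [110].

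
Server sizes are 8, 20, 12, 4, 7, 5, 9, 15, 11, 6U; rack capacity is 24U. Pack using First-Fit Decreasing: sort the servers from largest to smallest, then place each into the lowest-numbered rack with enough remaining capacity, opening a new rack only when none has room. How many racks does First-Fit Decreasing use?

5

Sorted descending: 20, 15, 12, 11, 9, 8, 7, 6, 5, 4.
20U → rack 1 (remaining 4U)
15U → rack 2 (remaining 9U)
12U → rack 3 (remaining 12U)
11U → rack 3 (remaining 1U)
9U → rack 2 (remaining 0U)
8U → rack 4 (remaining 16U)
7U → rack 4 (remaining 9U)
6U → rack 4 (remaining 3U)
5U → rack 5 (remaining 19U)
4U → rack 1 (remaining 0U)
Final racks: [20,4] [15,9] [12,11] [8,7,6] [5].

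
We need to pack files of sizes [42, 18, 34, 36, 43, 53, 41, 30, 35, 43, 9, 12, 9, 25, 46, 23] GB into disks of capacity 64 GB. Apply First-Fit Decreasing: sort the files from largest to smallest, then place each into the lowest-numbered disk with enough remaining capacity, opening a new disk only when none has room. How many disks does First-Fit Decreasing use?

Sorted descending: 53, 46, 43, 43, 42, 41, 36, 35, 34, 30, 25, 23, 18, 12, 9, 9.
53 GB → disk 1 (remaining 11 GB)
46 GB → disk 2 (remaining 18 GB)
43 GB → disk 3 (remaining 21 GB)
43 GB → disk 4 (remaining 21 GB)
42 GB → disk 5 (remaining 22 GB)
41 GB → disk 6 (remaining 23 GB)
36 GB → disk 7 (remaining 28 GB)
35 GB → disk 8 (remaining 29 GB)
34 GB → disk 9 (remaining 30 GB)
30 GB → disk 9 (remaining 0 GB)
25 GB → disk 7 (remaining 3 GB)
23 GB → disk 6 (remaining 0 GB)
18 GB → disk 2 (remaining 0 GB)
12 GB → disk 3 (remaining 9 GB)
9 GB → disk 1 (remaining 2 GB)
9 GB → disk 3 (remaining 0 GB)

9 disks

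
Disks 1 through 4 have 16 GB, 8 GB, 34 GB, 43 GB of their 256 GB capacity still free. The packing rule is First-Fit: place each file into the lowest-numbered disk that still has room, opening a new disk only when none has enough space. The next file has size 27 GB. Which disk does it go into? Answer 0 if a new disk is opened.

Disks with room: disk 3 (34 GB), disk 4 (43 GB).
The first with room is disk 3.

3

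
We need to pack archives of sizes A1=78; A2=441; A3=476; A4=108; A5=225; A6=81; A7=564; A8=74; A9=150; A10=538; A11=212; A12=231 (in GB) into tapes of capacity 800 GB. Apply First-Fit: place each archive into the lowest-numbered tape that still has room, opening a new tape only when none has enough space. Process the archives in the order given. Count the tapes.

tape 1: place A1 (78 GB), 722 GB left
tape 1: place A2 (441 GB), 281 GB left
tape 2: place A3 (476 GB), 324 GB left
tape 1: place A4 (108 GB), 173 GB left
tape 2: place A5 (225 GB), 99 GB left
tape 1: place A6 (81 GB), 92 GB left
tape 3: place A7 (564 GB), 236 GB left
tape 1: place A8 (74 GB), 18 GB left
tape 3: place A9 (150 GB), 86 GB left
tape 4: place A10 (538 GB), 262 GB left
tape 4: place A11 (212 GB), 50 GB left
tape 5: place A12 (231 GB), 569 GB left
Final tapes: [78,441,108,81,74] [476,225] [564,150] [538,212] [231].

5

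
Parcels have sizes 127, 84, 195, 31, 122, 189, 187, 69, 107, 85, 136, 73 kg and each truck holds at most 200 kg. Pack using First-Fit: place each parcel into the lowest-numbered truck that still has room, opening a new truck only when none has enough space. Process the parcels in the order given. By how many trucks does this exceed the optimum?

First-Fit: [127,31] [84,69] [195] [122,73] [189] [187] [107,85] [136] → 8 trucks.
Total size 1405 kg; any packing needs at least ⌈1405/200⌉ = 8 trucks.
So 8 is already optimal.

0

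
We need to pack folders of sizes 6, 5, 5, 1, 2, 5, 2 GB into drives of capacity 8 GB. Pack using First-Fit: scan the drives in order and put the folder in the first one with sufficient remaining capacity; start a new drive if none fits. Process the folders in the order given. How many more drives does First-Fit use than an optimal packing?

First-Fit: [6,1] [5,2] [5,2] [5] → 4 drives.
Total size 26 GB; any packing needs at least ⌈26/8⌉ = 4 drives.
So 4 is already optimal.

0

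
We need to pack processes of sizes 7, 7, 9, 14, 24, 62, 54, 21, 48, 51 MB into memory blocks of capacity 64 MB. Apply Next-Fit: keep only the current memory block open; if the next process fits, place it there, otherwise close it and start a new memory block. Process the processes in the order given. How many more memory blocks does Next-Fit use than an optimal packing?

Next-Fit: [7,7,9,14,24] [62] [54] [21] [48] [51] → 6 memory blocks.
Total size 297 MB; any packing needs at least ⌈297/64⌉ = 5 memory blocks.
An optimal packing achieves that bound: [62] [54,9] [51,7] [48,14] [24,21,7] → 5 memory blocks.
Excess: 6 − 5 = 1.

1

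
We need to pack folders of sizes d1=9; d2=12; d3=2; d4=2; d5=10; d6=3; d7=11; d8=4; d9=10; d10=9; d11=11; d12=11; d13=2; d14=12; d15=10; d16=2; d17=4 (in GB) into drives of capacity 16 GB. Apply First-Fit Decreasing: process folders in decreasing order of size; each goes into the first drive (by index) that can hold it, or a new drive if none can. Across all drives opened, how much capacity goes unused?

Sorted descending: 12, 12, 11, 11, 11, 10, 10, 10, 9, 9, 4, 4, 3, 2, 2, 2, 2.
Put 12 GB in drive 1; 4 GB remain.
Put 12 GB in drive 2; 4 GB remain.
Put 11 GB in drive 3; 5 GB remain.
Put 11 GB in drive 4; 5 GB remain.
Put 11 GB in drive 5; 5 GB remain.
Put 10 GB in drive 6; 6 GB remain.
Put 10 GB in drive 7; 6 GB remain.
Put 10 GB in drive 8; 6 GB remain.
Put 9 GB in drive 9; 7 GB remain.
Put 9 GB in drive 10; 7 GB remain.
Put 4 GB in drive 1; 0 GB remain.
Put 4 GB in drive 2; 0 GB remain.
Put 3 GB in drive 3; 2 GB remain.
Put 2 GB in drive 3; 0 GB remain.
Put 2 GB in drive 4; 3 GB remain.
Put 2 GB in drive 4; 1 GB remain.
Put 2 GB in drive 5; 3 GB remain.
10 drives × 16 GB = 160 GB; used 124 GB; unused 36 GB.

36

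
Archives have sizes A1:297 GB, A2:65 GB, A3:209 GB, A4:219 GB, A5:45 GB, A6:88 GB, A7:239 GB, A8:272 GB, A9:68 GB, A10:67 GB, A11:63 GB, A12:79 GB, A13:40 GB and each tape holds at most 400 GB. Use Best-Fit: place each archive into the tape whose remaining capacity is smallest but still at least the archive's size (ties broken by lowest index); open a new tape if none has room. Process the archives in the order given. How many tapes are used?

5

A1 (297 GB) → tape 1 (remaining 103 GB)
A2 (65 GB) → tape 1 (remaining 38 GB)
A3 (209 GB) → tape 2 (remaining 191 GB)
A4 (219 GB) → tape 3 (remaining 181 GB)
A5 (45 GB) → tape 3 (remaining 136 GB)
A6 (88 GB) → tape 3 (remaining 48 GB)
A7 (239 GB) → tape 4 (remaining 161 GB)
A8 (272 GB) → tape 5 (remaining 128 GB)
A9 (68 GB) → tape 5 (remaining 60 GB)
A10 (67 GB) → tape 4 (remaining 94 GB)
A11 (63 GB) → tape 4 (remaining 31 GB)
A12 (79 GB) → tape 2 (remaining 112 GB)
A13 (40 GB) → tape 3 (remaining 8 GB)
Final tapes: [297,65] [209,79] [219,45,88,40] [239,67,63] [272,68].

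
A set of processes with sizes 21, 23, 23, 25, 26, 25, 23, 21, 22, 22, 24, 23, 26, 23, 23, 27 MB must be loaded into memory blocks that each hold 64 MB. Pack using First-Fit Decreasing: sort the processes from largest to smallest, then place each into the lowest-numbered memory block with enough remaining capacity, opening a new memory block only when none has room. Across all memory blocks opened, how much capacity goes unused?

Sorted descending: 27, 26, 26, 25, 25, 24, 23, 23, 23, 23, 23, 23, 22, 22, 21, 21.
27 MB → memory block 1 (remaining 37 MB)
26 MB → memory block 1 (remaining 11 MB)
26 MB → memory block 2 (remaining 38 MB)
25 MB → memory block 2 (remaining 13 MB)
25 MB → memory block 3 (remaining 39 MB)
24 MB → memory block 3 (remaining 15 MB)
23 MB → memory block 4 (remaining 41 MB)
23 MB → memory block 4 (remaining 18 MB)
23 MB → memory block 5 (remaining 41 MB)
23 MB → memory block 5 (remaining 18 MB)
23 MB → memory block 6 (remaining 41 MB)
23 MB → memory block 6 (remaining 18 MB)
22 MB → memory block 7 (remaining 42 MB)
22 MB → memory block 7 (remaining 20 MB)
21 MB → memory block 8 (remaining 43 MB)
21 MB → memory block 8 (remaining 22 MB)
8 memory blocks × 64 MB = 512 MB; used 377 MB; unused 135 MB.

135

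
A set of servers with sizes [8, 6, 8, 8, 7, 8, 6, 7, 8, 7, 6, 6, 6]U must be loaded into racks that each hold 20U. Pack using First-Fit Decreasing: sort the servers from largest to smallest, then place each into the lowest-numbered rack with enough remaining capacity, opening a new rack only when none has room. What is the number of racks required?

Sorted descending: 8, 8, 8, 8, 8, 7, 7, 7, 6, 6, 6, 6, 6.
Put 8U in rack 1; 12U remain.
Put 8U in rack 1; 4U remain.
Put 8U in rack 2; 12U remain.
Put 8U in rack 2; 4U remain.
Put 8U in rack 3; 12U remain.
Put 7U in rack 3; 5U remain.
Put 7U in rack 4; 13U remain.
Put 7U in rack 4; 6U remain.
Put 6U in rack 4; 0U remain.
Put 6U in rack 5; 14U remain.
Put 6U in rack 5; 8U remain.
Put 6U in rack 5; 2U remain.
Put 6U in rack 6; 14U remain.

6 racks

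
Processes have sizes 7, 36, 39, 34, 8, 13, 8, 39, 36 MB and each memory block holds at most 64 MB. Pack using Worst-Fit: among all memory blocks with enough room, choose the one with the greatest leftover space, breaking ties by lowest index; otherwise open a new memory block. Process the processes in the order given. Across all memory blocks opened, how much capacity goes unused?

100

memory block 1: place 7 MB, 57 MB left
memory block 1: place 36 MB, 21 MB left
memory block 2: place 39 MB, 25 MB left
memory block 3: place 34 MB, 30 MB left
memory block 3: place 8 MB, 22 MB left
memory block 2: place 13 MB, 12 MB left
memory block 3: place 8 MB, 14 MB left
memory block 4: place 39 MB, 25 MB left
memory block 5: place 36 MB, 28 MB left
5 memory blocks × 64 MB = 320 MB; used 220 MB; unused 100 MB.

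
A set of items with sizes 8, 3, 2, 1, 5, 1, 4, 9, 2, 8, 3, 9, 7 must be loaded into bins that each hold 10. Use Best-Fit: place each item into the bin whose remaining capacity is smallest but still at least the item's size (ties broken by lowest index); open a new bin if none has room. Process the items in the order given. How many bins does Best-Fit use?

7

8 → bin 1 (remaining 2)
3 → bin 2 (remaining 7)
2 → bin 1 (remaining 0)
1 → bin 2 (remaining 6)
5 → bin 2 (remaining 1)
1 → bin 2 (remaining 0)
4 → bin 3 (remaining 6)
9 → bin 4 (remaining 1)
2 → bin 3 (remaining 4)
8 → bin 5 (remaining 2)
3 → bin 3 (remaining 1)
9 → bin 6 (remaining 1)
7 → bin 7 (remaining 3)
Final bins: [8,2] [3,1,5,1] [4,2,3] [9] [8] [9] [7].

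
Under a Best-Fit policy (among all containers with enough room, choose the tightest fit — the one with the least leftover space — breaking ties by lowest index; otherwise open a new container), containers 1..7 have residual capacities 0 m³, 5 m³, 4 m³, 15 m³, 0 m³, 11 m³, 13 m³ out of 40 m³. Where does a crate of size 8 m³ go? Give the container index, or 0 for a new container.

Containers with room: container 4 (15 m³), container 6 (11 m³), container 7 (13 m³).
Tightest fit is container 6 with 11 m³ free.

6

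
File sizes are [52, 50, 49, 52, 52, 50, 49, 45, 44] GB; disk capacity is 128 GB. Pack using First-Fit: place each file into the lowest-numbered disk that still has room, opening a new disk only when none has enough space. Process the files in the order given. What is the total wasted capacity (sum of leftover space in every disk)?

197

disk 1: place 52 GB, 76 GB left
disk 1: place 50 GB, 26 GB left
disk 2: place 49 GB, 79 GB left
disk 2: place 52 GB, 27 GB left
disk 3: place 52 GB, 76 GB left
disk 3: place 50 GB, 26 GB left
disk 4: place 49 GB, 79 GB left
disk 4: place 45 GB, 34 GB left
disk 5: place 44 GB, 84 GB left
5 disks × 128 GB = 640 GB; used 443 GB; unused 197 GB.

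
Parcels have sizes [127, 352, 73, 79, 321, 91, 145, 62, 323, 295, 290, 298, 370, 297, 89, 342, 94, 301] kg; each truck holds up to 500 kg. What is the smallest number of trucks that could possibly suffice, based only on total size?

8

Total size = 127 + 352 + 73 + 79 + 321 + 91 + 145 + 62 + 323 + 295 + 290 + 298 + 370 + 297 + 89 + 342 + 94 + 301 = 3949 kg.
⌈3949 / 500⌉ = 8.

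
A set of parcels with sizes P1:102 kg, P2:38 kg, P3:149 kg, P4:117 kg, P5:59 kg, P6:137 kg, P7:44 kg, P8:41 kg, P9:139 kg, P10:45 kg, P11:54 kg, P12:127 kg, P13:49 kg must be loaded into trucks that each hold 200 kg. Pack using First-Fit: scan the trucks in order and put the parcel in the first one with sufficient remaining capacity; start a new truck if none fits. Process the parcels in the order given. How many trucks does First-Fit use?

truck 1: place P1 (102 kg), 98 kg left
truck 1: place P2 (38 kg), 60 kg left
truck 2: place P3 (149 kg), 51 kg left
truck 3: place P4 (117 kg), 83 kg left
truck 1: place P5 (59 kg), 1 kg left
truck 4: place P6 (137 kg), 63 kg left
truck 2: place P7 (44 kg), 7 kg left
truck 3: place P8 (41 kg), 42 kg left
truck 5: place P9 (139 kg), 61 kg left
truck 4: place P10 (45 kg), 18 kg left
truck 5: place P11 (54 kg), 7 kg left
truck 6: place P12 (127 kg), 73 kg left
truck 6: place P13 (49 kg), 24 kg left
Final trucks: [102,38,59] [149,44] [117,41] [137,45] [139,54] [127,49].

6 trucks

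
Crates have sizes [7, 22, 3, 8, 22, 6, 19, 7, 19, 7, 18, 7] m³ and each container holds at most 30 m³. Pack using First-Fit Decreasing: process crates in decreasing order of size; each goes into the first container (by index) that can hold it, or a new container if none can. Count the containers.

Sorted descending: 22, 22, 19, 19, 18, 8, 7, 7, 7, 7, 6, 3.
container 1: place 22 m³, 8 m³ left
container 2: place 22 m³, 8 m³ left
container 3: place 19 m³, 11 m³ left
container 4: place 19 m³, 11 m³ left
container 5: place 18 m³, 12 m³ left
container 1: place 8 m³, 0 m³ left
container 2: place 7 m³, 1 m³ left
container 3: place 7 m³, 4 m³ left
container 4: place 7 m³, 4 m³ left
container 5: place 7 m³, 5 m³ left
container 6: place 6 m³, 24 m³ left
container 3: place 3 m³, 1 m³ left
Final containers: [22,8] [22,7] [19,7,3] [19,7] [18,7] [6].

6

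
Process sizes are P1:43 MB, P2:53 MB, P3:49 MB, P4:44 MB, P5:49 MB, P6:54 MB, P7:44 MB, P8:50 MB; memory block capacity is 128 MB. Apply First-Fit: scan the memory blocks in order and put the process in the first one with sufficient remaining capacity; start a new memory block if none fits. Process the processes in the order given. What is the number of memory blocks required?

memory block 1: place P1 (43 MB), 85 MB left
memory block 1: place P2 (53 MB), 32 MB left
memory block 2: place P3 (49 MB), 79 MB left
memory block 2: place P4 (44 MB), 35 MB left
memory block 3: place P5 (49 MB), 79 MB left
memory block 3: place P6 (54 MB), 25 MB left
memory block 4: place P7 (44 MB), 84 MB left
memory block 4: place P8 (50 MB), 34 MB left

4 memory blocks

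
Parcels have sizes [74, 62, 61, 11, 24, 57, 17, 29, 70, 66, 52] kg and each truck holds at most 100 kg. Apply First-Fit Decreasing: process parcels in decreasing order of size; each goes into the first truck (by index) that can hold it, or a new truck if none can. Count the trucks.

Sorted descending: 74, 70, 66, 62, 61, 57, 52, 29, 24, 17, 11.
74 kg → truck 1 (remaining 26 kg)
70 kg → truck 2 (remaining 30 kg)
66 kg → truck 3 (remaining 34 kg)
62 kg → truck 4 (remaining 38 kg)
61 kg → truck 5 (remaining 39 kg)
57 kg → truck 6 (remaining 43 kg)
52 kg → truck 7 (remaining 48 kg)
29 kg → truck 2 (remaining 1 kg)
24 kg → truck 1 (remaining 2 kg)
17 kg → truck 3 (remaining 17 kg)
11 kg → truck 3 (remaining 6 kg)
Final trucks: [74,24] [70,29] [66,17,11] [62] [61] [57] [52].

7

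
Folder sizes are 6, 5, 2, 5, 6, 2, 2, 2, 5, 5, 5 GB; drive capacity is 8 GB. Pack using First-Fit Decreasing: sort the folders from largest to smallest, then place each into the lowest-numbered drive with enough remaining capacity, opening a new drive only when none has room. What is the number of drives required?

Sorted descending: 6, 6, 5, 5, 5, 5, 5, 2, 2, 2, 2.
Put 6 GB in drive 1; 2 GB remain.
Put 6 GB in drive 2; 2 GB remain.
Put 5 GB in drive 3; 3 GB remain.
Put 5 GB in drive 4; 3 GB remain.
Put 5 GB in drive 5; 3 GB remain.
Put 5 GB in drive 6; 3 GB remain.
Put 5 GB in drive 7; 3 GB remain.
Put 2 GB in drive 1; 0 GB remain.
Put 2 GB in drive 2; 0 GB remain.
Put 2 GB in drive 3; 1 GB remain.
Put 2 GB in drive 4; 1 GB remain.

7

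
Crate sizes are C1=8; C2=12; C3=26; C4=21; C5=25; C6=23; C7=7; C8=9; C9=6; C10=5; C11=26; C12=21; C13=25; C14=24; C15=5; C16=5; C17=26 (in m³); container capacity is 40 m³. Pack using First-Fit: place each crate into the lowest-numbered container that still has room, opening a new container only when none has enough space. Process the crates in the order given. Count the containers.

10

C1 (8 m³) → container 1 (remaining 32 m³)
C2 (12 m³) → container 1 (remaining 20 m³)
C3 (26 m³) → container 2 (remaining 14 m³)
C4 (21 m³) → container 3 (remaining 19 m³)
C5 (25 m³) → container 4 (remaining 15 m³)
C6 (23 m³) → container 5 (remaining 17 m³)
C7 (7 m³) → container 1 (remaining 13 m³)
C8 (9 m³) → container 1 (remaining 4 m³)
C9 (6 m³) → container 2 (remaining 8 m³)
C10 (5 m³) → container 2 (remaining 3 m³)
C11 (26 m³) → container 6 (remaining 14 m³)
C12 (21 m³) → container 7 (remaining 19 m³)
C13 (25 m³) → container 8 (remaining 15 m³)
C14 (24 m³) → container 9 (remaining 16 m³)
C15 (5 m³) → container 3 (remaining 14 m³)
C16 (5 m³) → container 3 (remaining 9 m³)
C17 (26 m³) → container 10 (remaining 14 m³)
Final containers: [8,12,7,9] [26,6,5] [21,5,5] [25] [23] [26] [21] [25] [24] [26].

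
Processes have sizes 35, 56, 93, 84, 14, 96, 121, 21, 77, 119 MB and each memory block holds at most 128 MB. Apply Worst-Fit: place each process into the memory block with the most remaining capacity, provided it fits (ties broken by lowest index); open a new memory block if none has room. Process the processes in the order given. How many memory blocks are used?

Put 35 MB in memory block 1; 93 MB remain.
Put 56 MB in memory block 1; 37 MB remain.
Put 93 MB in memory block 2; 35 MB remain.
Put 84 MB in memory block 3; 44 MB remain.
Put 14 MB in memory block 3; 30 MB remain.
Put 96 MB in memory block 4; 32 MB remain.
Put 121 MB in memory block 5; 7 MB remain.
Put 21 MB in memory block 1; 16 MB remain.
Put 77 MB in memory block 6; 51 MB remain.
Put 119 MB in memory block 7; 9 MB remain.
Final memory blocks: [35,56,21] [93] [84,14] [96] [121] [77] [119].

7 memory blocks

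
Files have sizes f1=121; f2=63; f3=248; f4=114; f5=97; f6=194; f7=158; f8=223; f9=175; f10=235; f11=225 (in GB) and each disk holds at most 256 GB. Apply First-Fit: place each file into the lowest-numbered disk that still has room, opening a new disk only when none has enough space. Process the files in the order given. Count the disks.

9 disks

disk 1: place f1 (121 GB), 135 GB left
disk 1: place f2 (63 GB), 72 GB left
disk 2: place f3 (248 GB), 8 GB left
disk 3: place f4 (114 GB), 142 GB left
disk 3: place f5 (97 GB), 45 GB left
disk 4: place f6 (194 GB), 62 GB left
disk 5: place f7 (158 GB), 98 GB left
disk 6: place f8 (223 GB), 33 GB left
disk 7: place f9 (175 GB), 81 GB left
disk 8: place f10 (235 GB), 21 GB left
disk 9: place f11 (225 GB), 31 GB left
Final disks: [121,63] [248] [114,97] [194] [158] [223] [175] [235] [225].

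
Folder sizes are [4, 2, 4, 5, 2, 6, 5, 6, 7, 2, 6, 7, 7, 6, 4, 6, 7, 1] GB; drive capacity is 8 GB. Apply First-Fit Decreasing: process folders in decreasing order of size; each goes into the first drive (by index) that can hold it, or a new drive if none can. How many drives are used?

13 drives

Sorted descending: 7, 7, 7, 7, 6, 6, 6, 6, 6, 5, 5, 4, 4, 4, 2, 2, 2, 1.
drive 1: place 7 GB, 1 GB left
drive 2: place 7 GB, 1 GB left
drive 3: place 7 GB, 1 GB left
drive 4: place 7 GB, 1 GB left
drive 5: place 6 GB, 2 GB left
drive 6: place 6 GB, 2 GB left
drive 7: place 6 GB, 2 GB left
drive 8: place 6 GB, 2 GB left
drive 9: place 6 GB, 2 GB left
drive 10: place 5 GB, 3 GB left
drive 11: place 5 GB, 3 GB left
drive 12: place 4 GB, 4 GB left
drive 12: place 4 GB, 0 GB left
drive 13: place 4 GB, 4 GB left
drive 5: place 2 GB, 0 GB left
drive 6: place 2 GB, 0 GB left
drive 7: place 2 GB, 0 GB left
drive 1: place 1 GB, 0 GB left
Final drives: [7,1] [7] [7] [7] [6,2] [6,2] [6,2] [6] [6] [5] [5] [4,4] [4].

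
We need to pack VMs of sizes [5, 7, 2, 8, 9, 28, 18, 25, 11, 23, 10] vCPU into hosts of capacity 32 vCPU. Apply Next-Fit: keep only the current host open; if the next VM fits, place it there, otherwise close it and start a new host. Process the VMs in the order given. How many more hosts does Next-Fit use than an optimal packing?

Next-Fit: [5,7,2,8,9] [28] [18] [25] [11] [23] [10] → 7 hosts.
Total size 146 vCPU; any packing needs at least ⌈146/32⌉ = 5 hosts.
An optimal packing achieves that bound: [28,2] [25,7] [23,9] [18,11] [10,8,5] → 5 hosts.
Excess: 7 − 5 = 2.

2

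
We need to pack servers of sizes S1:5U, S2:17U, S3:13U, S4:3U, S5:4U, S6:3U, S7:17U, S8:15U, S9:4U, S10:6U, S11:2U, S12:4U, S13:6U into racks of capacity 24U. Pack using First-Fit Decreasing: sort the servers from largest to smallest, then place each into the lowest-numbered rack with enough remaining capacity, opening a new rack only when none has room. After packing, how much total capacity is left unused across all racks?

Sorted descending: 17, 17, 15, 13, 6, 6, 5, 4, 4, 4, 3, 3, 2.
Put 17U in rack 1; 7U remain.
Put 17U in rack 2; 7U remain.
Put 15U in rack 3; 9U remain.
Put 13U in rack 4; 11U remain.
Put 6U in rack 1; 1U remain.
Put 6U in rack 2; 1U remain.
Put 5U in rack 3; 4U remain.
Put 4U in rack 3; 0U remain.
Put 4U in rack 4; 7U remain.
Put 4U in rack 4; 3U remain.
Put 3U in rack 4; 0U remain.
Put 3U in rack 5; 21U remain.
Put 2U in rack 5; 19U remain.
5 racks × 24U = 120U; used 99U; unused 21U.

21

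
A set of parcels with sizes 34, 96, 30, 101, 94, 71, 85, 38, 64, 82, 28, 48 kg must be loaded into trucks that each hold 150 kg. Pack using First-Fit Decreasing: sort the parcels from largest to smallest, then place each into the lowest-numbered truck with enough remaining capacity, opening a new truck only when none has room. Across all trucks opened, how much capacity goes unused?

Sorted descending: 101, 96, 94, 85, 82, 71, 64, 48, 38, 34, 30, 28.
Put 101 kg in truck 1; 49 kg remain.
Put 96 kg in truck 2; 54 kg remain.
Put 94 kg in truck 3; 56 kg remain.
Put 85 kg in truck 4; 65 kg remain.
Put 82 kg in truck 5; 68 kg remain.
Put 71 kg in truck 6; 79 kg remain.
Put 64 kg in truck 4; 1 kg remain.
Put 48 kg in truck 1; 1 kg remain.
Put 38 kg in truck 2; 16 kg remain.
Put 34 kg in truck 3; 22 kg remain.
Put 30 kg in truck 5; 38 kg remain.
Put 28 kg in truck 5; 10 kg remain.
6 trucks × 150 kg = 900 kg; used 771 kg; unused 129 kg.

129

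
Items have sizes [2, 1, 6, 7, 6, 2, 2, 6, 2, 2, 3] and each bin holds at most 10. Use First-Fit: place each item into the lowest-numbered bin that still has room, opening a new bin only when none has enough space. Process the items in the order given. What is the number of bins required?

Put 2 in bin 1; 8 remain.
Put 1 in bin 1; 7 remain.
Put 6 in bin 1; 1 remain.
Put 7 in bin 2; 3 remain.
Put 6 in bin 3; 4 remain.
Put 2 in bin 2; 1 remain.
Put 2 in bin 3; 2 remain.
Put 6 in bin 4; 4 remain.
Put 2 in bin 3; 0 remain.
Put 2 in bin 4; 2 remain.
Put 3 in bin 5; 7 remain.
Final bins: [2,1,6] [7,2] [6,2,2] [6,2] [3].

5 bins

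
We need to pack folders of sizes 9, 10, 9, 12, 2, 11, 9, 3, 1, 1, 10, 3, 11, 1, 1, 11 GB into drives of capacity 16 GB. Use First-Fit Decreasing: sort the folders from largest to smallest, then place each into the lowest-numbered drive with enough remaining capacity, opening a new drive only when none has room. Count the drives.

9

Sorted descending: 12, 11, 11, 11, 10, 10, 9, 9, 9, 3, 3, 2, 1, 1, 1, 1.
drive 1: place 12 GB, 4 GB left
drive 2: place 11 GB, 5 GB left
drive 3: place 11 GB, 5 GB left
drive 4: place 11 GB, 5 GB left
drive 5: place 10 GB, 6 GB left
drive 6: place 10 GB, 6 GB left
drive 7: place 9 GB, 7 GB left
drive 8: place 9 GB, 7 GB left
drive 9: place 9 GB, 7 GB left
drive 1: place 3 GB, 1 GB left
drive 2: place 3 GB, 2 GB left
drive 2: place 2 GB, 0 GB left
drive 1: place 1 GB, 0 GB left
drive 3: place 1 GB, 4 GB left
drive 3: place 1 GB, 3 GB left
drive 3: place 1 GB, 2 GB left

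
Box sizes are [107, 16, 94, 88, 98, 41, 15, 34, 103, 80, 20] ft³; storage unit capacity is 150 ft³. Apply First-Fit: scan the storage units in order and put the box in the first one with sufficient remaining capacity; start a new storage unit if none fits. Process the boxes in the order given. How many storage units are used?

6

Put 107 ft³ in storage unit 1; 43 ft³ remain.
Put 16 ft³ in storage unit 1; 27 ft³ remain.
Put 94 ft³ in storage unit 2; 56 ft³ remain.
Put 88 ft³ in storage unit 3; 62 ft³ remain.
Put 98 ft³ in storage unit 4; 52 ft³ remain.
Put 41 ft³ in storage unit 2; 15 ft³ remain.
Put 15 ft³ in storage unit 1; 12 ft³ remain.
Put 34 ft³ in storage unit 3; 28 ft³ remain.
Put 103 ft³ in storage unit 5; 47 ft³ remain.
Put 80 ft³ in storage unit 6; 70 ft³ remain.
Put 20 ft³ in storage unit 3; 8 ft³ remain.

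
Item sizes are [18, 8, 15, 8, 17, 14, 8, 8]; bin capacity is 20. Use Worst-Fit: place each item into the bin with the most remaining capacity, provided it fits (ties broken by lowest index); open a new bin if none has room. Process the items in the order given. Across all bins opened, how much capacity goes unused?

24

bin 1: place 18, 2 left
bin 2: place 8, 12 left
bin 3: place 15, 5 left
bin 2: place 8, 4 left
bin 4: place 17, 3 left
bin 5: place 14, 6 left
bin 6: place 8, 12 left
bin 6: place 8, 4 left
6 bins × 20 = 120; used 96; unused 24.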